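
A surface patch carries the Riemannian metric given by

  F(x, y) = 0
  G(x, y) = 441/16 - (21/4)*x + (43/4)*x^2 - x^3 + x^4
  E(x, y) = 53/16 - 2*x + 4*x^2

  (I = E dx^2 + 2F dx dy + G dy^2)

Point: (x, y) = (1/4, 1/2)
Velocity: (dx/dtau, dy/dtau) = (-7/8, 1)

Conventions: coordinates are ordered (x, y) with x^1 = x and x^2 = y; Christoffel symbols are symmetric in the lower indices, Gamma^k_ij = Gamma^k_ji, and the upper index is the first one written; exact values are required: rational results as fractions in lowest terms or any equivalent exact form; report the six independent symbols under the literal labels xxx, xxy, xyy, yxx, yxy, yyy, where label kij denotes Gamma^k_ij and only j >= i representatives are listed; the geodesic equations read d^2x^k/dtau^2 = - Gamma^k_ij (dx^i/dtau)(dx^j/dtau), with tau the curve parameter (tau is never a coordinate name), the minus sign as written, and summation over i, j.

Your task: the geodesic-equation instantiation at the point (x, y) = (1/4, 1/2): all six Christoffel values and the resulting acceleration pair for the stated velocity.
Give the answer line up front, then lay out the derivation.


Answer: Gamma_xxx = 0, Gamma_xxy = 0, Gamma_xyy = 0, Gamma_yxx = 0, Gamma_yxy = 0, Gamma_yyy = 0; accelerations (d^2x/dtau^2, d^2y/dtau^2) = (0, 0)

E = 49/16, F = 0, G = 6889/256 at the point
E_x = 0, E_y = 0, F_x = 0, F_y = 0, G_x = 0, G_y = 0
EG - F^2 = 337561/4096;  g^inv = (4096/337561) * [[6889/256, 0], [0, 49/16]]
first-kind symbols [ij,l] = (1/2)(d_i g_jl + d_j g_il - d_l g_ij): [xx,x] = E_x/2 = 0, [xx,y] = F_x - E_y/2 = 0, [xy,x] = E_y/2 = 0, [xy,y] = G_x/2 = 0, [yy,x] = F_y - G_x/2 = 0, [yy,y] = G_y/2 = 0
Gamma^x_ij = (G*[ij,x] - F*[ij,y])/(EG - F^2), Gamma^y_ij = (E*[ij,y] - F*[ij,x])/(EG - F^2)
Gamma_xxx = 0, Gamma_xxy = 0, Gamma_xyy = 0, Gamma_yxx = 0, Gamma_yxy = 0, Gamma_yyy = 0
d^2x/dtau^2 = -(Gamma_xxx*(-7/8)^2 + 2*Gamma_xxy*(-7/8)*(1) + Gamma_xyy*(1)^2) = 0
d^2y/dtau^2 = -(Gamma_yxx*(-7/8)^2 + 2*Gamma_yxy*(-7/8)*(1) + Gamma_yyy*(1)^2) = 0


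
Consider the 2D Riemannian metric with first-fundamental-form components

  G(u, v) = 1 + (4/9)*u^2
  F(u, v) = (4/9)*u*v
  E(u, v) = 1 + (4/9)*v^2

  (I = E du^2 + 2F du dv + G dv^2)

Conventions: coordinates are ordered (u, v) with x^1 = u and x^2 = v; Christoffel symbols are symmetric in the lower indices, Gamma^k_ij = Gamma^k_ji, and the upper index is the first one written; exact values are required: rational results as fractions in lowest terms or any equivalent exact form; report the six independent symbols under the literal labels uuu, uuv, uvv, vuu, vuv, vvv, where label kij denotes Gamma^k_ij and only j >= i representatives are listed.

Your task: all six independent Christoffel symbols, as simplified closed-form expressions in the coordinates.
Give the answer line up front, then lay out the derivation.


Answer: Gamma_uuu = 0, Gamma_uuv = 4*v/(4*u^2 + 4*v^2 + 9), Gamma_uvv = 0, Gamma_vuu = 0, Gamma_vuv = 4*u/(4*u^2 + 4*v^2 + 9), Gamma_vvv = 0

E = 1 + (4/9)*v^2; F = (4/9)*u*v; G = 1 + (4/9)*u^2
Gamma^k_ij = (1/2) g^{kl} (d_i g_jl + d_j g_il - d_l g_ij), with g^inv = (1/(EG-F^2)) [[G, -F], [-F, E]]
first partials: E_u = 0, E_v = (8/9)*v, F_u = (4/9)*v, F_v = (4/9)*u, G_u = (8/9)*u, G_v = 0
D = EG - F^2 = 1 + (4/9)*v^2 + (4/9)*u^2
expanded: Gamma^u_uu = (G E_u - 2F F_u + F E_v)/(2D), Gamma^u_uv = (G E_v - F G_u)/(2D), Gamma^u_vv = (2G F_v - G G_u - F G_v)/(2D), Gamma^v_uu = (2E F_u - E E_v - F E_u)/(2D), Gamma^v_uv = (E G_u - F E_v)/(2D), Gamma^v_vv = (E G_v - 2F F_v + F G_u)/(2D); substitute and cancel common factors


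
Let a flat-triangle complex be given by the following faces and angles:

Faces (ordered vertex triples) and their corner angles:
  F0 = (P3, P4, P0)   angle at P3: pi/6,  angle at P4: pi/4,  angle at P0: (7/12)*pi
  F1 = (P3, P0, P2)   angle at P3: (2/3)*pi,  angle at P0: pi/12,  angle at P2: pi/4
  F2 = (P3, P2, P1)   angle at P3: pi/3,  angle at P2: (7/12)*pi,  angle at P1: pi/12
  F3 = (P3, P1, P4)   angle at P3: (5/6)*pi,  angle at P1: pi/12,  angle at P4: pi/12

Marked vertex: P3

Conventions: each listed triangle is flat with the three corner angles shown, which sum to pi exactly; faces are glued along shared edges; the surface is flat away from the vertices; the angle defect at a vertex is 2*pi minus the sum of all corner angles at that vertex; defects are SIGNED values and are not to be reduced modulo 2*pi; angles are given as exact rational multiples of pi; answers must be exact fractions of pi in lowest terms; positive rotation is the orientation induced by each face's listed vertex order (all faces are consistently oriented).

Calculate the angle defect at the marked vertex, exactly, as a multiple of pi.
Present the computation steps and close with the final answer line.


Sum of corner angles at P3: 2*pi
defect = 2*pi - 2*pi

Answer: defect(P3) = 0


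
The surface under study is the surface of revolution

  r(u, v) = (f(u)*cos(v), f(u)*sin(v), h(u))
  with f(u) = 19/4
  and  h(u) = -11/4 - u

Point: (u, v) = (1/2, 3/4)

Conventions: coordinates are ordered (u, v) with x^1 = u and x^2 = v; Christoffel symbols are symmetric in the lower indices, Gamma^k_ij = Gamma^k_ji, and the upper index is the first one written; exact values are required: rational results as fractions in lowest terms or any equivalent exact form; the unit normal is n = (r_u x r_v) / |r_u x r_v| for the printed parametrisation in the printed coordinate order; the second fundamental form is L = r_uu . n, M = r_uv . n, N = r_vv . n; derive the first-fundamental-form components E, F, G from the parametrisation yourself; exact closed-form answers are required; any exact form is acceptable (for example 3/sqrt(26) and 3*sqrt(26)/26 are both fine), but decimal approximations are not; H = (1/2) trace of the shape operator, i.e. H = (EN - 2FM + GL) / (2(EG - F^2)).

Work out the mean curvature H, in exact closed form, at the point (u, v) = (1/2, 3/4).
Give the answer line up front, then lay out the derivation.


Answer: H = -2/19

f = 19/4, f' = 0, f'' = 0, h' = -1, h'' = 0
E = 1, F = 0, G = 361/16; answer radicand W^2 = 1
unnormalised second-form numerators: l = 0, m = 0, n = -19/4; L = l/sqrt(1), and similarly M = m/sqrt(W^2), N = n/sqrt(W^2)
H = (E*n - 2*F*m + G*l) / (2*(EG - F^2)*sqrt(W^2)); E*n - 2*F*m + G*l = -19/4, EG - F^2 = 361/16, so H = (-2/19)/sqrt(1)


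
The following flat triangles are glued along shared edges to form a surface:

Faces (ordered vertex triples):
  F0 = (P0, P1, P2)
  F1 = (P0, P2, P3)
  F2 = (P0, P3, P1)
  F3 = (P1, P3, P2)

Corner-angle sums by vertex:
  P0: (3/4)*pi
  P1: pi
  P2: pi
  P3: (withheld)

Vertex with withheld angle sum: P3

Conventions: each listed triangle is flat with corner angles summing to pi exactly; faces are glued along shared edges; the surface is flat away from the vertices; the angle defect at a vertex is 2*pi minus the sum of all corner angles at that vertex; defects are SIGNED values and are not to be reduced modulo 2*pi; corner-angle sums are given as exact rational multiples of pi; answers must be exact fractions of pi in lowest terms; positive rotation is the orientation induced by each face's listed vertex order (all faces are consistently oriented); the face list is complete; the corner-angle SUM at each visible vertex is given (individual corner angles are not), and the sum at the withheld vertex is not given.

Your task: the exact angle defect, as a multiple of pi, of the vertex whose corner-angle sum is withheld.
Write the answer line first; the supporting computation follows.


Answer: defect(P3) = (3/4)*pi

V = 4, E = 6, F = 4; chi = V - E + F = 2
Gauss-Bonnet: total defect = 2*pi*chi = 4*pi; visible defects sum to (13/4)*pi


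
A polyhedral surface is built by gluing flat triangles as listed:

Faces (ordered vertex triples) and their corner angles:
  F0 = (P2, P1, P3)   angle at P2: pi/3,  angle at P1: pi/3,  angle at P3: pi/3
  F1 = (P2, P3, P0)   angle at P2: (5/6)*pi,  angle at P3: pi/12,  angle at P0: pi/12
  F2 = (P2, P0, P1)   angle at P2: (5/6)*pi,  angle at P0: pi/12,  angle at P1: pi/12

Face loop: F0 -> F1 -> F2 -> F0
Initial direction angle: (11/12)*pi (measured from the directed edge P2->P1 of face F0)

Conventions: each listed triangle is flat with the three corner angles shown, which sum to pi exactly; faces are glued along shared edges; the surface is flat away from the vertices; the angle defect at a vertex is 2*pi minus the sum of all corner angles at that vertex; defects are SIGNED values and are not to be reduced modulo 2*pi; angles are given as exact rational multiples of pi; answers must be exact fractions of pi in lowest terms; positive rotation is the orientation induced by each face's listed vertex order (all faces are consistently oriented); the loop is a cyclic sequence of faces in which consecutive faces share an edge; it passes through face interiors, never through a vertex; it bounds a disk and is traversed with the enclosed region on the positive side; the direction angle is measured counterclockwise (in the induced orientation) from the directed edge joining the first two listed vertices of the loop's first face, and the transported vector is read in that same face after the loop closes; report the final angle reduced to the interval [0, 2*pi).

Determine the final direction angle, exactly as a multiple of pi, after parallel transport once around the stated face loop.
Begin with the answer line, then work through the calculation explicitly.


Answer: final direction angle = (11/12)*pi

enclosed vertex P2: corner angles sum to 2*pi, defect = 2*pi - 2*pi = 0
by Gauss-Bonnet the loop rotates the vector by the enclosed defect sum (positive orientation, mod 2*pi)
final angle = (11/12)*pi + 0 = (11/12)*pi (mod 2*pi)


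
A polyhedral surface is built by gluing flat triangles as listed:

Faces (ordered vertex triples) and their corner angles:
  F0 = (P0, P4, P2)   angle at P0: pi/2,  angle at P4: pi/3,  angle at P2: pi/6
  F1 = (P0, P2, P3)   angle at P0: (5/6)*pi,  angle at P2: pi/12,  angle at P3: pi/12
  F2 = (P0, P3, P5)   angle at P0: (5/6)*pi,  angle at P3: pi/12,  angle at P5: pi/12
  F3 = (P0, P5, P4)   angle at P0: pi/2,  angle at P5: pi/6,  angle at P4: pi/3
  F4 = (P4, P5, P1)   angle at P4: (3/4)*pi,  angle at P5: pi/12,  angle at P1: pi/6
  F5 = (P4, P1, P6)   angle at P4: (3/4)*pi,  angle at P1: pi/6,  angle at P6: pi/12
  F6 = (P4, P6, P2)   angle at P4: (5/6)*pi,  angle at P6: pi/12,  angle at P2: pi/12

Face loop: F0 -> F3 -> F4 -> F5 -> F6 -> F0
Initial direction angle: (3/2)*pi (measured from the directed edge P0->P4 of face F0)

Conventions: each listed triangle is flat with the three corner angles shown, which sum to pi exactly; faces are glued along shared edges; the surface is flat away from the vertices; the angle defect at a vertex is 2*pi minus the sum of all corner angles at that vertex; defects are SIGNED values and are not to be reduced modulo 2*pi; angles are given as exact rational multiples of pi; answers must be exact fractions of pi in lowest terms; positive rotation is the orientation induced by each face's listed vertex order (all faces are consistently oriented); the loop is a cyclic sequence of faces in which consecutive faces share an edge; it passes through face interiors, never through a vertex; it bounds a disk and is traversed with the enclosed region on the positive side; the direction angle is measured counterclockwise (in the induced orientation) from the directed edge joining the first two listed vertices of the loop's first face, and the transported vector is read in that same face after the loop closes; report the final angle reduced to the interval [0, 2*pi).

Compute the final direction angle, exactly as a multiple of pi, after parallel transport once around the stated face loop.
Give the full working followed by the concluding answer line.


enclosed vertex P4: corner angles sum to 3*pi, defect = 2*pi - 3*pi = -pi
adding the enclosed defects to the starting angle (mod 2*pi, induced orientation) gives the holonomy
final angle = (3/2)*pi - pi = pi/2 (mod 2*pi)

Answer: final direction angle = pi/2


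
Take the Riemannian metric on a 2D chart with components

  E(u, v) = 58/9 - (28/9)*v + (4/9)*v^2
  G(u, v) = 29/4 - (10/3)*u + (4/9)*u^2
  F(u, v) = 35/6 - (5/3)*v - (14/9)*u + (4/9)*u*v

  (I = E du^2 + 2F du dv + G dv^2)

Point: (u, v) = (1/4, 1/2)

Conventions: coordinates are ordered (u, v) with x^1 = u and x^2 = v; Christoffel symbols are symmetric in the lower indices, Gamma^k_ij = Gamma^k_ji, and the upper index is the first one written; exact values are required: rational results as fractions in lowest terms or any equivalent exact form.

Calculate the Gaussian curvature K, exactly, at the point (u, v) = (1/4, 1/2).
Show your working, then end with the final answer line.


E = 5, F = 14/3, G = 58/9, EG - F^2 = 94/9 at the point
E_u = 0, E_v = -8/3, F_u = -4/3, F_v = -14/9, G_u = -28/9, G_v = 0
E_vv = 8/9, F_uv = 4/9, G_uu = 8/9
Using the Brioschi determinant formula for K from the metric derivatives:
M1 = [[-E_vv/2 + F_uv - G_uu/2, E_u/2, F_u - E_v/2], [F_v - G_u/2, E, F], [G_v/2, F, G]] = [[-4/9, 0, 0], [0, 5, 14/3], [0, 14/3, 58/9]]; det M1 = -376/81
M2 = [[0, E_v/2, G_u/2], [E_v/2, E, F], [G_u/2, F, G]] = [[0, -4/3, -14/9], [-4/3, 5, 14/3], [-14/9, 14/3, 58/9]]; det M2 = -340/81
det M1 - det M2 = -4/9; K = -4/9 / (94/9)^2 = -9/2209

Answer: K = -9/2209


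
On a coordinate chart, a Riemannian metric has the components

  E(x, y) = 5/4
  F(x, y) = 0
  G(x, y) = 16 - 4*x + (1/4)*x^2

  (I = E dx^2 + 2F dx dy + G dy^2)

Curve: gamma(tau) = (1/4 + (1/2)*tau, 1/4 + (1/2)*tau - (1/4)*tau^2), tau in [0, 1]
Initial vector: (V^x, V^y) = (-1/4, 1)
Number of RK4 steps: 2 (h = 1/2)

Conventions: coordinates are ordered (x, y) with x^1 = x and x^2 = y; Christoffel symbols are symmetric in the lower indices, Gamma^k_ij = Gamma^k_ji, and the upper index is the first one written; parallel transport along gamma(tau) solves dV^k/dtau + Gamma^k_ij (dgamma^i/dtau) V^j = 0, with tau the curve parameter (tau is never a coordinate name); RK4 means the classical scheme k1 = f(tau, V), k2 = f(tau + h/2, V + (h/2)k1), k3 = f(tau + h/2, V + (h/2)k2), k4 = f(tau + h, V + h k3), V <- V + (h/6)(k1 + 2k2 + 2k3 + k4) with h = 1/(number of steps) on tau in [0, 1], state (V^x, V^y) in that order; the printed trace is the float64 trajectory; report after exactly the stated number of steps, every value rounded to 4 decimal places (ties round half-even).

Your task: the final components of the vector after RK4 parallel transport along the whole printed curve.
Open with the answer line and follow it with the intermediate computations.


Answer: V^x = -0.6351, V^y = 1.0537

gamma'(tau) = (1/2, 1/2 - (1/2)*tau); f(tau, V)^k = -Gamma^k_ij(gamma(tau)) gamma'^i(tau) V^j; h = 1/2; intermediate values shown to 6 dp
curve data and Christoffel symbols at the stage parameters:
  tau = 0.000000: gamma = (0.250000, 0.250000), gamma' = (0.500000, 0.500000); Gamma_xxx = 0.000000, Gamma_xxy = 0.000000, Gamma_xyy = 1.550000, Gamma_yxx = 0.000000, Gamma_yxy = -0.129032, Gamma_yyy = 0.000000
  tau = 0.250000: gamma = (0.375000, 0.359375), gamma' = (0.500000, 0.375000); Gamma_xxx = 0.000000, Gamma_xxy = 0.000000, Gamma_xyy = 1.525000, Gamma_yxx = 0.000000, Gamma_yxy = -0.131148, Gamma_yyy = 0.000000
  tau = 0.500000: gamma = (0.500000, 0.437500), gamma' = (0.500000, 0.250000); Gamma_xxx = 0.000000, Gamma_xxy = 0.000000, Gamma_xyy = 1.500000, Gamma_yxx = 0.000000, Gamma_yxy = -0.133333, Gamma_yyy = 0.000000
  tau = 0.750000: gamma = (0.625000, 0.484375), gamma' = (0.500000, 0.125000); Gamma_xxx = 0.000000, Gamma_xxy = 0.000000, Gamma_xyy = 1.475000, Gamma_yxx = 0.000000, Gamma_yxy = -0.135593, Gamma_yyy = 0.000000
  tau = 1.000000: gamma = (0.750000, 0.500000), gamma' = (0.500000, 0.000000); Gamma_xxx = 0.000000, Gamma_xxy = 0.000000, Gamma_xyy = 1.450000, Gamma_yxx = 0.000000, Gamma_yxy = -0.137931, Gamma_yyy = 0.000000
step 0: V^x = -0.2500, V^y = 1.0000
step 1: k1 = (-0.775000, 0.048387), k2 = (-0.578793, 0.044543), k3 = (-0.578243, 0.046893), k4 = (-0.383792, 0.050259); V <- V + (h/6)(k1 + 2k2 + 2k3 + k4): V^x = -0.5394, V^y = 1.0235
step 2: k1 = (-0.383797, 0.050250), k2 = (-0.191017, 0.059470), k3 = (-0.191442, 0.060443), k4 = (0.000000, 0.072668); V <- V + (h/6)(k1 + 2k2 + 2k3 + k4): V^x = -0.6351, V^y = 1.0537


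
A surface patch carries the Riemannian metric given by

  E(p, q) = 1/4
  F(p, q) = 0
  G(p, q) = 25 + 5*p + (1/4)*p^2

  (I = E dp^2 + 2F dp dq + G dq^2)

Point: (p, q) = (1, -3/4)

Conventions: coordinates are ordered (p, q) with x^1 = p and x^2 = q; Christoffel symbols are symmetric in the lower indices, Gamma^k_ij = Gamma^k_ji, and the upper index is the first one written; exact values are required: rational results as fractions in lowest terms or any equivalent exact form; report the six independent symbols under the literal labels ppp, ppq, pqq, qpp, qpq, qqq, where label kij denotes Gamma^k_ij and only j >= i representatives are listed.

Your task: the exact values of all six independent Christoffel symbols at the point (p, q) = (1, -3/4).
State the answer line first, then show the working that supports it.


Answer: Gamma_ppp = 0, Gamma_ppq = 0, Gamma_pqq = -11, Gamma_qpp = 0, Gamma_qpq = 1/11, Gamma_qqq = 0

E = 1/4, F = 0, G = 121/4 at the point
E_p = 0, E_q = 0, F_p = 0, F_q = 0, G_p = 11/2, G_q = 0
EG - F^2 = 121/16;  g^inv = (16/121) * [[121/4, 0], [0, 1/4]]
first-kind symbols [ij,l] = (1/2)(d_i g_jl + d_j g_il - d_l g_ij): [pp,p] = E_p/2 = 0, [pp,q] = F_p - E_q/2 = 0, [pq,p] = E_q/2 = 0, [pq,q] = G_p/2 = 11/4, [qq,p] = F_q - G_p/2 = -11/4, [qq,q] = G_q/2 = 0
Gamma^p_ij = (G*[ij,p] - F*[ij,q])/(EG - F^2), Gamma^q_ij = (E*[ij,q] - F*[ij,p])/(EG - F^2)


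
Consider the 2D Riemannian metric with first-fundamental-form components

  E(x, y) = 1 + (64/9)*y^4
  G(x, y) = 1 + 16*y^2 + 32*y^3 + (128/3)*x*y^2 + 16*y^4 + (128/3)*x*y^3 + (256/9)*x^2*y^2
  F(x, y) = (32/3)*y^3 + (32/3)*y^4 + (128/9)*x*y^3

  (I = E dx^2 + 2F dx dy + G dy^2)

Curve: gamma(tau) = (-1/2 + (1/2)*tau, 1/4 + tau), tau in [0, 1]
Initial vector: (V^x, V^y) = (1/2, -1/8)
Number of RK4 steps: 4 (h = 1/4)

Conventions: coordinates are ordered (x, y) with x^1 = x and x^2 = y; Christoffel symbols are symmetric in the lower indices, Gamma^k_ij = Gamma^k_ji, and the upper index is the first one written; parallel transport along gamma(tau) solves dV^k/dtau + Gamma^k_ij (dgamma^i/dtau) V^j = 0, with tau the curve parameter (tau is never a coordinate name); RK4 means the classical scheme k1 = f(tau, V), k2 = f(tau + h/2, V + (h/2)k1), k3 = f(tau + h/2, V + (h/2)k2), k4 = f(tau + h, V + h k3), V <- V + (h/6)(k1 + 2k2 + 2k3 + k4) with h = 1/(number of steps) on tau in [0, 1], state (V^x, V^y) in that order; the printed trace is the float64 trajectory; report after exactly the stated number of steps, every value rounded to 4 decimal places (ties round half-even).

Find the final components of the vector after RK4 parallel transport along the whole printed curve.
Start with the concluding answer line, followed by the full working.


Answer: V^x = 0.4831, V^y = -0.1755

gamma'(tau) = (1/2, 1); f(tau, V)^k = -Gamma^k_ij(gamma(tau)) gamma'^i(tau) V^j; h = 1/4; intermediate values shown to 6 dp
curve data and Christoffel symbols at the stage parameters:
  tau = 0.000000: gamma = (-0.500000, 0.250000), gamma' = (0.500000, 1.000000); Gamma_xxx = 0.000000, Gamma_xxy = 0.162437, Gamma_xyy = 0.406091, Gamma_yxx = 0.000000, Gamma_yxy = 0.568528, Gamma_yyy = 1.421320
  tau = 0.125000: gamma = (-0.437500, 0.375000), gamma' = (0.500000, 1.000000); Gamma_xxx = 0.000000, Gamma_xxy = 0.294028, Gamma_xyy = 0.686064, Gamma_yxx = 0.000000, Gamma_yxy = 0.931087, Gamma_yyy = 2.172537
  tau = 0.250000: gamma = (-0.375000, 0.500000), gamma' = (0.500000, 1.000000); Gamma_xxx = 0.000000, Gamma_xxy = 0.326531, Gamma_xyy = 0.734694, Gamma_yxx = 0.000000, Gamma_yxy = 0.979592, Gamma_yyy = 2.204082
  tau = 0.375000: gamma = (-0.312500, 0.625000), gamma' = (0.500000, 1.000000); Gamma_xxx = 0.000000, Gamma_xxy = 0.309729, Gamma_xyy = 0.681405, Gamma_yxx = 0.000000, Gamma_yxy = 0.898215, Gamma_yyy = 1.976073
  tau = 0.500000: gamma = (-0.250000, 0.750000), gamma' = (0.500000, 1.000000); Gamma_xxx = 0.000000, Gamma_xxy = 0.281525, Gamma_xyy = 0.609971, Gamma_yxx = 0.000000, Gamma_yxy = 0.797654, Gamma_yyy = 1.728250
  tau = 0.625000: gamma = (-0.187500, 0.875000), gamma' = (0.500000, 1.000000); Gamma_xxx = 0.000000, Gamma_xxy = 0.253965, Gamma_xyy = 0.544211, Gamma_yxx = 0.000000, Gamma_yxy = 0.707475, Gamma_yyy = 1.516017
  tau = 0.750000: gamma = (-0.125000, 1.000000), gamma' = (0.500000, 1.000000); Gamma_xxx = 0.000000, Gamma_xxy = 0.229803, Gamma_xyy = 0.488330, Gamma_yxx = 0.000000, Gamma_yxy = 0.631957, Gamma_yyy = 1.342908
  tau = 0.875000: gamma = (-0.062500, 1.125000), gamma' = (0.500000, 1.000000); Gamma_xxx = 0.000000, Gamma_xxy = 0.209193, Gamma_xyy = 0.441629, Gamma_yxx = 0.000000, Gamma_yxy = 0.569469, Gamma_yyy = 1.202211
  tau = 1.000000: gamma = (0.000000, 1.250000), gamma' = (0.500000, 1.000000); Gamma_xxx = 0.000000, Gamma_xxy = 0.191672, Gamma_xyy = 0.402511, Gamma_yxx = 0.000000, Gamma_yxy = 0.517514, Gamma_yyy = 1.086779
step 0: V^x = 0.5000, V^y = -0.1250
step 1: k1 = (-0.020305, -0.071066), k2 = (-0.034732, -0.109986), k3 = (-0.030149, -0.095472), k4 = (-0.027127, -0.081380); V <- V + (h/6)(k1 + 2k2 + 2k3 + k4): V^x = 0.4926, V^y = -0.1485
step 2: k1 = (-0.027531, -0.082594), k2 = (-0.018714, -0.054272), k3 = (-0.022016, -0.063848), k4 = (-0.013687, -0.038781); V <- V + (h/6)(k1 + 2k2 + 2k3 + k4): V^x = 0.4875, V^y = -0.1634
step 3: k1 = (-0.014595, -0.041351), k2 = (-0.010221, -0.028473), k3 = (-0.011440, -0.031870), k4 = (-0.008014, -0.022039); V <- V + (h/6)(k1 + 2k2 + 2k3 + k4): V^x = 0.4848, V^y = -0.1710
step 4: k1 = (-0.008220, -0.022604), k2 = (-0.006221, -0.016935), k3 = (-0.006660, -0.018131), k4 = (-0.005097, -0.013763); V <- V + (h/6)(k1 + 2k2 + 2k3 + k4): V^x = 0.4831, V^y = -0.1755


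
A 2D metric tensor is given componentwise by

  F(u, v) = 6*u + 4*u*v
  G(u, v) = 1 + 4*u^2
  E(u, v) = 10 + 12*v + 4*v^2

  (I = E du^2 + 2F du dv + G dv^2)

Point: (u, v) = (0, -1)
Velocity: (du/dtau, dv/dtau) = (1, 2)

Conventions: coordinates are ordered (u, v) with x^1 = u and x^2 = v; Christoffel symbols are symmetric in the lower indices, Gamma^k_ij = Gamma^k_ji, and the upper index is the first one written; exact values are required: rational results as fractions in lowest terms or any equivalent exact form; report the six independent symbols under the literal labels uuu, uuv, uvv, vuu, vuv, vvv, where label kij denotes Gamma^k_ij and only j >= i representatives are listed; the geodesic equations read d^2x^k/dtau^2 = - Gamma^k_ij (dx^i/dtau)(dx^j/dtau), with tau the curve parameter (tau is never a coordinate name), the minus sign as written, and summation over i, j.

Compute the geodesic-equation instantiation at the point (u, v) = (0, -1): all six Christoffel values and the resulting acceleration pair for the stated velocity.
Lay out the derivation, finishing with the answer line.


E = 2, F = 0, G = 1 at the point
E_u = 0, E_v = 4, F_u = 2, F_v = 0, G_u = 0, G_v = 0
EG - F^2 = 2;  g^inv = (1/2) * [[1, 0], [0, 2]]
first-kind symbols [ij,l] = (1/2)(d_i g_jl + d_j g_il - d_l g_ij): [uu,u] = E_u/2 = 0, [uu,v] = F_u - E_v/2 = 0, [uv,u] = E_v/2 = 2, [uv,v] = G_u/2 = 0, [vv,u] = F_v - G_u/2 = 0, [vv,v] = G_v/2 = 0
Gamma^u_ij = (G*[ij,u] - F*[ij,v])/(EG - F^2), Gamma^v_ij = (E*[ij,v] - F*[ij,u])/(EG - F^2)
Gamma_uuu = 0, Gamma_uuv = 1, Gamma_uvv = 0, Gamma_vuu = 0, Gamma_vuv = 0, Gamma_vvv = 0
d^2u/dtau^2 = -(Gamma_uuu*(1)^2 + 2*Gamma_uuv*(1)*(2) + Gamma_uvv*(2)^2) = -4
d^2v/dtau^2 = -(Gamma_vuu*(1)^2 + 2*Gamma_vuv*(1)*(2) + Gamma_vvv*(2)^2) = 0

Answer: Gamma_uuu = 0, Gamma_uuv = 1, Gamma_uvv = 0, Gamma_vuu = 0, Gamma_vuv = 0, Gamma_vvv = 0; accelerations (d^2u/dtau^2, d^2v/dtau^2) = (-4, 0)


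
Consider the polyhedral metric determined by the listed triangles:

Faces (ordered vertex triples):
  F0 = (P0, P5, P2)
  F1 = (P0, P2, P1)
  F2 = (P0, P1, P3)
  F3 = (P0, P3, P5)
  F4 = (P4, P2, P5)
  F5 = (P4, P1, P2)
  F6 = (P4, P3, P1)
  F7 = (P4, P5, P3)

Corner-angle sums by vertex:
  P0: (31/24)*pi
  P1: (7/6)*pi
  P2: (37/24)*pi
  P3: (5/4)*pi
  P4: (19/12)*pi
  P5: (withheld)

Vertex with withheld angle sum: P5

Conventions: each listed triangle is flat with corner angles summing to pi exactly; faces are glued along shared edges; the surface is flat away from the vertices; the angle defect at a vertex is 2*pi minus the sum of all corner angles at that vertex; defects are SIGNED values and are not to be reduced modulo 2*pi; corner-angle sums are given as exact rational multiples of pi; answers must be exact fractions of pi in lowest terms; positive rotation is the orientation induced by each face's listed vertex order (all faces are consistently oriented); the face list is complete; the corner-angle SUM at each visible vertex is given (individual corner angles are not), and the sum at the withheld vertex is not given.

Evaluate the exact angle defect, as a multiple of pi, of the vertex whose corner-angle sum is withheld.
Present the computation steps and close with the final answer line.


V = 6, E = 12, F = 8; chi = V - E + F = 2
Gauss-Bonnet: total defect = 2*pi*chi = 4*pi; visible defects sum to (19/6)*pi

Answer: defect(P5) = (5/6)*pi


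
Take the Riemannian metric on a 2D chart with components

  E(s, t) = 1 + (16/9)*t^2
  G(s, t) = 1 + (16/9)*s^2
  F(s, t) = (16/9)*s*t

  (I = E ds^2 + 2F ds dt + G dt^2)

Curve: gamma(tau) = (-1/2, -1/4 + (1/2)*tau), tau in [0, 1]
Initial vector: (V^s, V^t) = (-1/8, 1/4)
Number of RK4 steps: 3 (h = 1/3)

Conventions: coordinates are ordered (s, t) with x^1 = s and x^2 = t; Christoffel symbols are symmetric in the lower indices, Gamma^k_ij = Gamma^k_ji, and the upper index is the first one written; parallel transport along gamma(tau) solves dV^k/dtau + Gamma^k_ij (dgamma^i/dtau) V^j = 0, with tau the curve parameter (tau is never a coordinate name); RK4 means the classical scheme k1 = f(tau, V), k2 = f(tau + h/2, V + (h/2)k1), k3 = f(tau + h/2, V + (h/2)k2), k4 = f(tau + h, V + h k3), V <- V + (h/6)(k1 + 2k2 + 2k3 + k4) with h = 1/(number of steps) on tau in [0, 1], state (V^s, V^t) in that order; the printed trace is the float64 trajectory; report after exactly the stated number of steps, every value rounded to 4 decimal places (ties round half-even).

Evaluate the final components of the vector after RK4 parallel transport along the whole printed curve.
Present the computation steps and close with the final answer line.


gamma'(tau) = (0, 1/2); f(tau, V)^k = -Gamma^k_ij(gamma(tau)) gamma'^i(tau) V^j; h = 1/3; intermediate values shown to 6 dp
curve data and Christoffel symbols at the stage parameters:
  tau = 0.000000: gamma = (-0.500000, -0.250000), gamma' = (0.000000, 0.500000); Gamma_sss = 0.000000, Gamma_sst = -0.285714, Gamma_stt = 0.000000, Gamma_tss = 0.000000, Gamma_tst = -0.571429, Gamma_ttt = 0.000000
  tau = 0.166667: gamma = (-0.500000, -0.166667), gamma' = (0.000000, 0.500000); Gamma_sss = 0.000000, Gamma_sst = -0.198347, Gamma_stt = 0.000000, Gamma_tss = 0.000000, Gamma_tst = -0.595041, Gamma_ttt = 0.000000
  tau = 0.333333: gamma = (-0.500000, -0.083333), gamma' = (0.000000, 0.500000); Gamma_sss = 0.000000, Gamma_sst = -0.101695, Gamma_stt = 0.000000, Gamma_tss = 0.000000, Gamma_tst = -0.610169, Gamma_ttt = 0.000000
  tau = 0.500000: gamma = (-0.500000, 0.000000), gamma' = (0.000000, 0.500000); Gamma_sss = 0.000000, Gamma_sst = 0.000000, Gamma_stt = 0.000000, Gamma_tss = 0.000000, Gamma_tst = -0.615385, Gamma_ttt = 0.000000
  tau = 0.666667: gamma = (-0.500000, 0.083333), gamma' = (0.000000, 0.500000); Gamma_sss = 0.000000, Gamma_sst = 0.101695, Gamma_stt = 0.000000, Gamma_tss = 0.000000, Gamma_tst = -0.610169, Gamma_ttt = 0.000000
  tau = 0.833333: gamma = (-0.500000, 0.166667), gamma' = (0.000000, 0.500000); Gamma_sss = 0.000000, Gamma_sst = 0.198347, Gamma_stt = 0.000000, Gamma_tss = 0.000000, Gamma_tst = -0.595041, Gamma_ttt = 0.000000
  tau = 1.000000: gamma = (-0.500000, 0.250000), gamma' = (0.000000, 0.500000); Gamma_sss = 0.000000, Gamma_sst = 0.285714, Gamma_stt = 0.000000, Gamma_tss = 0.000000, Gamma_tst = -0.571429, Gamma_ttt = 0.000000
step 0: V^s = -0.1250, V^t = 0.2500
step 1: k1 = (-0.017857, -0.035714), k2 = (-0.012692, -0.038076), k3 = (-0.012606, -0.037819), k4 = (-0.006570, -0.039418); V <- V + (h/6)(k1 + 2k2 + 2k3 + k4): V^s = -0.1292, V^t = 0.2374
step 2: k1 = (-0.006568, -0.039407), k2 = (0.000000, -0.040081), k3 = (0.000000, -0.039744), k4 = (0.006568, -0.039407); V <- V + (h/6)(k1 + 2k2 + 2k3 + k4): V^s = -0.1292, V^t = 0.2241
step 3: k1 = (0.006568, -0.039407), k2 = (0.012701, -0.038104), k3 = (0.012600, -0.037800), k4 = (0.017853, -0.035705); V <- V + (h/6)(k1 + 2k2 + 2k3 + k4): V^s = -0.1250, V^t = 0.2115

Answer: V^s = -0.1250, V^t = 0.2115


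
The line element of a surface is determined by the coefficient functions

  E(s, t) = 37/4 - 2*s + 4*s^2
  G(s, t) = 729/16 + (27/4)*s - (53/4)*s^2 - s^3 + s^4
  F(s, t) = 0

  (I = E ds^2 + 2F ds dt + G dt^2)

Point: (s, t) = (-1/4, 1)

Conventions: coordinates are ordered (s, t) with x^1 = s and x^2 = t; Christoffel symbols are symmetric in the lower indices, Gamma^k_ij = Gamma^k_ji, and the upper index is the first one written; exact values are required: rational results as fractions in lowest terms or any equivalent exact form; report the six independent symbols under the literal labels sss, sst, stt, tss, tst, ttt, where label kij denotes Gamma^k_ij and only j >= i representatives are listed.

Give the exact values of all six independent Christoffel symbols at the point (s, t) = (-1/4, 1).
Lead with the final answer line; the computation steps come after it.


Answer: Gamma_sss = -1/5, Gamma_sst = 0, Gamma_stt = -21/32, Gamma_tss = 0, Gamma_tst = 16/105, Gamma_ttt = 0

E = 10, F = 0, G = 11025/256 at the point
E_s = -4, E_t = 0, F_s = 0, F_t = 0, G_s = 105/8, G_t = 0
EG - F^2 = 55125/128;  g^inv = (128/55125) * [[11025/256, 0], [0, 10]]
first-kind symbols [ij,l] = (1/2)(d_i g_jl + d_j g_il - d_l g_ij): [ss,s] = E_s/2 = -2, [ss,t] = F_s - E_t/2 = 0, [st,s] = E_t/2 = 0, [st,t] = G_s/2 = 105/16, [tt,s] = F_t - G_s/2 = -105/16, [tt,t] = G_t/2 = 0
Gamma^s_ij = (G*[ij,s] - F*[ij,t])/(EG - F^2), Gamma^t_ij = (E*[ij,t] - F*[ij,s])/(EG - F^2)


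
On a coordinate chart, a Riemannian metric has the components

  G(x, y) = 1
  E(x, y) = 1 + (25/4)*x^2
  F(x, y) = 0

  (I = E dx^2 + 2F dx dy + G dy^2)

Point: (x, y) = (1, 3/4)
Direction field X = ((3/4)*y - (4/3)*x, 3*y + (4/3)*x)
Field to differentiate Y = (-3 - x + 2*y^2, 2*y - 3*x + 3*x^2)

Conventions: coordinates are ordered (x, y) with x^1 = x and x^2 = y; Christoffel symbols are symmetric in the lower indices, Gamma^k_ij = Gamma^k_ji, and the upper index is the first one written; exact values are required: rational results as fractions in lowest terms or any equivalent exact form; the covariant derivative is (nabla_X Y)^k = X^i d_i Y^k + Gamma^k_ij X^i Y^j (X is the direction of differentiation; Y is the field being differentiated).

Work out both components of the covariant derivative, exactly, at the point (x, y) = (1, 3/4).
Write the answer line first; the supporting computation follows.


Answer: (nabla_X Y)^x = 49857/3712, (nabla_X Y)^y = 233/48

E = 29/4, F = 0, G = 1 at the point
E_x = 25/2, E_y = 0, F_x = 0, F_y = 0, G_x = 0, G_y = 0
EG - F^2 = 29/4;  g^inv = (4/29) * [[1, 0], [0, 29/4]]
first-kind symbols [ij,l] = (1/2)(d_i g_jl + d_j g_il - d_l g_ij): [xx,x] = E_x/2 = 25/4, [xx,y] = F_x - E_y/2 = 0, [xy,x] = E_y/2 = 0, [xy,y] = G_x/2 = 0, [yy,x] = F_y - G_x/2 = 0, [yy,y] = G_y/2 = 0
Gamma^x_ij = (G*[ij,x] - F*[ij,y])/(EG - F^2), Gamma^y_ij = (E*[ij,y] - F*[ij,x])/(EG - F^2)
Gamma_xxx = 25/29, Gamma_xxy = 0, Gamma_xyy = 0, Gamma_yxx = 0, Gamma_yxy = 0, Gamma_yyy = 0
X = (-37/48, 43/12), Y = (-23/8, 3/2) at the point


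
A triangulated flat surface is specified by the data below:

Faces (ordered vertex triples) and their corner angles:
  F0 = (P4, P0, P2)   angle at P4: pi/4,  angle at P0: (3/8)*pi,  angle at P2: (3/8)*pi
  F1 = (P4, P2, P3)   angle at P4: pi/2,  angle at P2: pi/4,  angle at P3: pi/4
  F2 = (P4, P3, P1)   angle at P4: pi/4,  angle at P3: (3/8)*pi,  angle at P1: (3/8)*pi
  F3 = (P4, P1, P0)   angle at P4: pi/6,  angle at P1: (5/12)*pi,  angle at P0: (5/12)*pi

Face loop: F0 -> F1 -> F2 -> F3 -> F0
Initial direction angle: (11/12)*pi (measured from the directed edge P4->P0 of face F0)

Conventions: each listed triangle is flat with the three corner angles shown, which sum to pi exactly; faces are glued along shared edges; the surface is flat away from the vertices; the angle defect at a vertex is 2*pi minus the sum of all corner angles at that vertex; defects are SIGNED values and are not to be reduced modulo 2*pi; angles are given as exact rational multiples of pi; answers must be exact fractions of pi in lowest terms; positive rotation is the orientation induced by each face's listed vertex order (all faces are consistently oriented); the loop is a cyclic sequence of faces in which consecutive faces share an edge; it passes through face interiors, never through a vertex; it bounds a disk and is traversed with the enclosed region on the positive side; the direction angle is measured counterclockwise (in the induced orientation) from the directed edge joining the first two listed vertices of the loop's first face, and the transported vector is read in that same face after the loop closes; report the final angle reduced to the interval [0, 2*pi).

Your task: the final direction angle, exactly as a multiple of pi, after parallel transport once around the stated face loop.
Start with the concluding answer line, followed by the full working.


Answer: final direction angle = (7/4)*pi

enclosed vertex P4: corner angles sum to (7/6)*pi, defect = 2*pi - (7/6)*pi = (5/6)*pi
the rotation equals the total enclosed defect, so the final angle is initial + defects (mod 2*pi)
final angle = (11/12)*pi + (5/6)*pi = (7/4)*pi (mod 2*pi)


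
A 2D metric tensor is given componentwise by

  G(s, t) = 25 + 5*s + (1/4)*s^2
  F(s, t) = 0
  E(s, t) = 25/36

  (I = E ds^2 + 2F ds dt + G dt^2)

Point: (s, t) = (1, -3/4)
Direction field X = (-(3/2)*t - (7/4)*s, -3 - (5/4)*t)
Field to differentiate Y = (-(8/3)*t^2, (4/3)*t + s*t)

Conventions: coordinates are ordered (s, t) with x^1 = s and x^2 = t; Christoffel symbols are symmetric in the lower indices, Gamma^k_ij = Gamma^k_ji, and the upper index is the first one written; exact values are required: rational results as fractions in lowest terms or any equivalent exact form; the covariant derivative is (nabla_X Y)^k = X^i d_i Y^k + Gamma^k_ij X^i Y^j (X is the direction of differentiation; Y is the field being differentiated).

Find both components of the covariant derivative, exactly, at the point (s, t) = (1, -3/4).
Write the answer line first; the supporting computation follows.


Answer: (nabla_X Y)^s = -36069/1600, (nabla_X Y)^t = -1395/352

E = 25/36, F = 0, G = 121/4 at the point
E_s = 0, E_t = 0, F_s = 0, F_t = 0, G_s = 11/2, G_t = 0
EG - F^2 = 3025/144;  g^inv = (144/3025) * [[121/4, 0], [0, 25/36]]
first-kind symbols [ij,l] = (1/2)(d_i g_jl + d_j g_il - d_l g_ij): [ss,s] = E_s/2 = 0, [ss,t] = F_s - E_t/2 = 0, [st,s] = E_t/2 = 0, [st,t] = G_s/2 = 11/4, [tt,s] = F_t - G_s/2 = -11/4, [tt,t] = G_t/2 = 0
Gamma^s_ij = (G*[ij,s] - F*[ij,t])/(EG - F^2), Gamma^t_ij = (E*[ij,t] - F*[ij,s])/(EG - F^2)
Gamma_sss = 0, Gamma_sst = 0, Gamma_stt = -99/25, Gamma_tss = 0, Gamma_tst = 1/11, Gamma_ttt = 0
X = (-5/8, -33/16), Y = (-3/2, -7/4) at the point


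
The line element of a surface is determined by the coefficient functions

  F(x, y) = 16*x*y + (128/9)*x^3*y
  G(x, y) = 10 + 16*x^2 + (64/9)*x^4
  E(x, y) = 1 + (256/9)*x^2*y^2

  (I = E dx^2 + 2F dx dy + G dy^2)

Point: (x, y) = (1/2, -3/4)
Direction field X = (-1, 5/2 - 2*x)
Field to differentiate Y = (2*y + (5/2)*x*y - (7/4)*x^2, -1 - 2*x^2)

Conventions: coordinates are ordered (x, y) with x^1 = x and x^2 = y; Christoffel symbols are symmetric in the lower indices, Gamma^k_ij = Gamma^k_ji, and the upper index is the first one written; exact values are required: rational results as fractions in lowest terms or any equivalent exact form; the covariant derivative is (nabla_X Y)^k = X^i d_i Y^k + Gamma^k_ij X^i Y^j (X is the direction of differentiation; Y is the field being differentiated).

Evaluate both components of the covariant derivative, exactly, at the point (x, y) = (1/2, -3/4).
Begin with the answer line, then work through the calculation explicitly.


Answer: (nabla_X Y)^x = 1753/166, (nabla_X Y)^y = -295/166

E = 5, F = -22/3, G = 130/9 at the point
E_x = 16, E_y = -32/3, F_x = -20, F_y = 88/9, G_x = 176/9, G_y = 0
EG - F^2 = 166/9;  g^inv = (9/166) * [[130/9, 22/3], [22/3, 5]]
first-kind symbols [ij,l] = (1/2)(d_i g_jl + d_j g_il - d_l g_ij): [xx,x] = E_x/2 = 8, [xx,y] = F_x - E_y/2 = -44/3, [xy,x] = E_y/2 = -16/3, [xy,y] = G_x/2 = 88/9, [yy,x] = F_y - G_x/2 = 0, [yy,y] = G_y/2 = 0
Gamma^x_ij = (G*[ij,x] - F*[ij,y])/(EG - F^2), Gamma^y_ij = (E*[ij,y] - F*[ij,x])/(EG - F^2)
Gamma_xxx = 36/83, Gamma_xxy = -24/83, Gamma_xyy = 0, Gamma_yxx = -66/83, Gamma_yxy = 44/83, Gamma_yyy = 0
X = (-1, 3/2), Y = (-23/8, -3/2) at the point


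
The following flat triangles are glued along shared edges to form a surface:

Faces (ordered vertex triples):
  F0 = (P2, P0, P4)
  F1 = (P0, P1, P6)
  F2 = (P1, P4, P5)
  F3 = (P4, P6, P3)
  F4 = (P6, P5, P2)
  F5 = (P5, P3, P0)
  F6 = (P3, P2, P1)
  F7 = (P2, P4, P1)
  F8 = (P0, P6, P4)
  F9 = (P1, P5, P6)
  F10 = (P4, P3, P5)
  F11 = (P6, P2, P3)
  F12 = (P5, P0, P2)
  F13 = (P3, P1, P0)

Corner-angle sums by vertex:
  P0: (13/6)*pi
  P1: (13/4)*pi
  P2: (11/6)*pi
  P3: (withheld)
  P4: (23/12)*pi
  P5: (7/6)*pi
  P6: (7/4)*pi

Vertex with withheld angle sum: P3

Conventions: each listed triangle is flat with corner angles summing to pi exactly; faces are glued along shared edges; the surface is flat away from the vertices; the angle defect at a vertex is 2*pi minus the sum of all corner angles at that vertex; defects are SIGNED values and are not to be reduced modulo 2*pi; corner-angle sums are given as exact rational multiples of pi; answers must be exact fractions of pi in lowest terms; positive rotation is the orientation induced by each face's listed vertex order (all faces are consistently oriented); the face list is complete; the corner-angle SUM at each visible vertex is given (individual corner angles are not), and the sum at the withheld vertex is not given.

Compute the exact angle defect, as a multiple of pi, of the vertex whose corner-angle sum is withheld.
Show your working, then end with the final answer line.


V = 7, E = 21, F = 14; chi = V - E + F = 0
Gauss-Bonnet: total defect = 2*pi*chi = 0; visible defects sum to -pi/12

Answer: defect(P3) = pi/12


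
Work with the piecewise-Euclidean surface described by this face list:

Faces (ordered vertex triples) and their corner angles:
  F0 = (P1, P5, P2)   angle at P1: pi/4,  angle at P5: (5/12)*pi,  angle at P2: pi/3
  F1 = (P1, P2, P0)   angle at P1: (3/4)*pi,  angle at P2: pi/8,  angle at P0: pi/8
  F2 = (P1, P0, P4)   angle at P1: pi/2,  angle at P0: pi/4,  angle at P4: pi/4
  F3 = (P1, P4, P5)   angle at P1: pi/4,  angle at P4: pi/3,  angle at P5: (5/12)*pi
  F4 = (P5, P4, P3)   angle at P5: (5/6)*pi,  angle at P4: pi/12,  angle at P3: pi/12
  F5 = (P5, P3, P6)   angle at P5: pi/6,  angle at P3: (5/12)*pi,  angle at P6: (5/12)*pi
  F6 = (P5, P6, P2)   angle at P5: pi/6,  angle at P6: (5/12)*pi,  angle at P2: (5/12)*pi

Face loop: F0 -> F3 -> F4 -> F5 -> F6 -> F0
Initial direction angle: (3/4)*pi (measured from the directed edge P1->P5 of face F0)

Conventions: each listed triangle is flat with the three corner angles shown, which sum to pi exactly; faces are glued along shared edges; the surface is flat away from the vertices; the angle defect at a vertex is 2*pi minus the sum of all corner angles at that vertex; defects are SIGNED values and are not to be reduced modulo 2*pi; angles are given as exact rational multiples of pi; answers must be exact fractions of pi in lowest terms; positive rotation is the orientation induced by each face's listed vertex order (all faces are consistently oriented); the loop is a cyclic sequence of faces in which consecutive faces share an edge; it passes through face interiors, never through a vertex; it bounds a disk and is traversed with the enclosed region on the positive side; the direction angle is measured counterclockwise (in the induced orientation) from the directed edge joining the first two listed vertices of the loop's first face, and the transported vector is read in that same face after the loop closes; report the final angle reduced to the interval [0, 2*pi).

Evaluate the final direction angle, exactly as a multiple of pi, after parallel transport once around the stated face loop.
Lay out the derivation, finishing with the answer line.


enclosed vertex P5: corner angles sum to 2*pi, defect = 2*pi - 2*pi = 0
summing the enclosed defects onto the initial angle, mod 2*pi in the induced orientation:
final angle = (3/4)*pi + 0 = (3/4)*pi (mod 2*pi)

Answer: final direction angle = (3/4)*pi
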